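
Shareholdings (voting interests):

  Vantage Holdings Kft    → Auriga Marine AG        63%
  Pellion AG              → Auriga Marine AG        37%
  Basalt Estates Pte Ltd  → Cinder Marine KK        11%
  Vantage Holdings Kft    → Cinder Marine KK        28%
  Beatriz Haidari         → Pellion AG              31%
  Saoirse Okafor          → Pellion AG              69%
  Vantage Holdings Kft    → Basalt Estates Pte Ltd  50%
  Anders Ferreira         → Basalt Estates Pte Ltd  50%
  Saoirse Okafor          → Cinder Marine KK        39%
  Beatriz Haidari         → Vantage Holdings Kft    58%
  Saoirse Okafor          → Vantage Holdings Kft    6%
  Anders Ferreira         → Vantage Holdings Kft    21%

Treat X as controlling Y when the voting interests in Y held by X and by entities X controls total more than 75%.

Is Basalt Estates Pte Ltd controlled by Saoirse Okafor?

No

Saoirse's largest direct stake is 69% in Pellion, which does not meet the threshold, so Saoirse controls no company.
Neither Saoirse nor any entity Saoirse controls holds any voting interest in Basalt.
So Saoirse does not control Basalt.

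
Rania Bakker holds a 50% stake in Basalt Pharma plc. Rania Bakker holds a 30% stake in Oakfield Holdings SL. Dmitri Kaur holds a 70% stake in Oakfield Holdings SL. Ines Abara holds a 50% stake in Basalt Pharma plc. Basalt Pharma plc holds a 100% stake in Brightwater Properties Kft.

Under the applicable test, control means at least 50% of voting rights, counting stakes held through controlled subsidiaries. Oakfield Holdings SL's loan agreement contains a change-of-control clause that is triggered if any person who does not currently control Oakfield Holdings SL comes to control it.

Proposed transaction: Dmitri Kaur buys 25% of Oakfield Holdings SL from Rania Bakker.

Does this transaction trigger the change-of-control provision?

The purchase adds only to Dmitri's holdings (Rania's stake shrinks), so Dmitri is the only person who could newly come to control Oakfield.
Dmitri holds 70% of Oakfield, so Dmitri controls Oakfield.
So Dmitri already controls Oakfield before the transaction.
After the purchase, Dmitri's direct stake in Oakfield rises to 70% + 25% = 95%, and Rania's stake falls to 5%.
Dmitri controlled Oakfield already, so this is not a new person acquiring control; every other person's position is unchanged or reduced.
No new person acquires control, so the clause is not triggered.

No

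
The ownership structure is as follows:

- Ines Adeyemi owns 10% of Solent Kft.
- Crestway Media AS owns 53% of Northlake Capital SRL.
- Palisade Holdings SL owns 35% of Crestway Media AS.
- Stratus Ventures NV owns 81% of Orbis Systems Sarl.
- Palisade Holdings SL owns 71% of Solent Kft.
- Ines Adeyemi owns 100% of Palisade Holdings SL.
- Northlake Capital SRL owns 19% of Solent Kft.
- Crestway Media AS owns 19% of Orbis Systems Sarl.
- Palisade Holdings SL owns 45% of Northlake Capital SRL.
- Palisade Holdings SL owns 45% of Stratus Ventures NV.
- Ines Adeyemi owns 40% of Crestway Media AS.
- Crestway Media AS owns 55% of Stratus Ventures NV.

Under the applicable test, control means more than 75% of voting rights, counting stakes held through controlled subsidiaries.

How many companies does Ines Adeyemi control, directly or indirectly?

Ines holds 100% of Palisade, so Ines controls Palisade.
Palisade and Ines together hold 71% + 10% = 81% of Solent, so Ines controls Solent.
No other company's threshold is met.
Ines controls 2 companies.

2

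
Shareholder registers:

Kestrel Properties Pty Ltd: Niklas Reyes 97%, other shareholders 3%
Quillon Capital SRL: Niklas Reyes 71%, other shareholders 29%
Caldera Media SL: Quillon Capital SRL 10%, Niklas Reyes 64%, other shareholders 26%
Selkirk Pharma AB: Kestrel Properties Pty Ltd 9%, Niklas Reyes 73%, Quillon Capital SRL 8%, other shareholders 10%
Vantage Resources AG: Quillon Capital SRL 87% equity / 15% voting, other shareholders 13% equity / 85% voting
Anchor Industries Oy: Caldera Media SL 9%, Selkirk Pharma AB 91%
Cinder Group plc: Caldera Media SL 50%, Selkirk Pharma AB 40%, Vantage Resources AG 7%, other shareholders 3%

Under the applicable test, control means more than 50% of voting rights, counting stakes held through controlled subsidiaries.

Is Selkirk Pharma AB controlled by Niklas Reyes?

Yes

Niklas holds 97% of Kestrel, so Niklas controls Kestrel.
Niklas holds 71% of Quillon, so Niklas controls Quillon.
Kestrel and Niklas and Quillon together hold 9% + 73% + 8% = 90% of Selkirk, so Niklas controls Selkirk.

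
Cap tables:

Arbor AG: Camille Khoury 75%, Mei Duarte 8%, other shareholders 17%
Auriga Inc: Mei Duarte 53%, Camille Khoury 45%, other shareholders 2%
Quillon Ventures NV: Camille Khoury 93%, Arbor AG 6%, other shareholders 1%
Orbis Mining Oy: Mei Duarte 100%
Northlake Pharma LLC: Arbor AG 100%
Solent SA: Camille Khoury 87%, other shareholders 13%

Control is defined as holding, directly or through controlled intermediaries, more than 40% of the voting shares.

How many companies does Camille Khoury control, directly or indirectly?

Camille holds 75% of Arbor, so Camille controls Arbor.
Camille holds 45% of Auriga, so Camille controls Auriga.
Camille and Arbor together hold 93% + 6% = 99% of Quillon, so Camille controls Quillon.
Arbor holds 100% of Northlake, so Camille controls Northlake.
Camille holds 87% of Solent, so Camille controls Solent.
No other company's threshold is met.
Camille controls 5 companies.

5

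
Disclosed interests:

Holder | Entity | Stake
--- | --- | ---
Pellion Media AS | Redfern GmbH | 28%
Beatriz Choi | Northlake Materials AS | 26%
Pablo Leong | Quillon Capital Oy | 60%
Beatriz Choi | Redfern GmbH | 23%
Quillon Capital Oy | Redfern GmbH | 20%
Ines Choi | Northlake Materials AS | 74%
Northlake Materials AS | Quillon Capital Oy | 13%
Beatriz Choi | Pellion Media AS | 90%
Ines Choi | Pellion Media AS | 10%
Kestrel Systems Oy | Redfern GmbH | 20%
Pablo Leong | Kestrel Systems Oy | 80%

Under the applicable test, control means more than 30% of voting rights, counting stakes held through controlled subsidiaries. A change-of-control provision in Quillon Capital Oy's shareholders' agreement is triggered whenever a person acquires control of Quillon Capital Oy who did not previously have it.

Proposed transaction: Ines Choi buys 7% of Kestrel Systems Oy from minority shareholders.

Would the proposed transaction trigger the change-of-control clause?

No

The purchase changes only Ines's holdings, so Ines is the only person who could newly come to control Quillon.
Ines holds 74% of Northlake, so Ines controls Northlake.
In Quillon, Ines's side holds only 13%, not > 30%.
So before the transaction, Ines does not control Quillon.
After the purchase, Ines holds 7% of Kestrel directly.
Ines's side now holds 7% of Kestrel, not > 30%, so Ines still does not control Kestrel.
After the transaction, Ines's side holds 13% of Quillon, not > 30%, so Ines still does not control Quillon.
No new person acquires control, so the clause is not triggered.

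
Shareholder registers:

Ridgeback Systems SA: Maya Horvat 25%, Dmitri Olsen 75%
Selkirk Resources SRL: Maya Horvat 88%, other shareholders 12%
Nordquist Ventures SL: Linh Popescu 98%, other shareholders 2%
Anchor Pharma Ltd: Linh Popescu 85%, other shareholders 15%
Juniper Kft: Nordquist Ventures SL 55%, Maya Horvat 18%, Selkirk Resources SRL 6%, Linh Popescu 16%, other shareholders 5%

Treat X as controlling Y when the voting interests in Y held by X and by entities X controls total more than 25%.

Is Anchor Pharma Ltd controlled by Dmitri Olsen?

Dmitri holds 75% of Ridgeback, so Dmitri controls Ridgeback.
Neither Dmitri nor any entity Dmitri controls holds any voting interest in Anchor.
So Dmitri does not control Anchor.

No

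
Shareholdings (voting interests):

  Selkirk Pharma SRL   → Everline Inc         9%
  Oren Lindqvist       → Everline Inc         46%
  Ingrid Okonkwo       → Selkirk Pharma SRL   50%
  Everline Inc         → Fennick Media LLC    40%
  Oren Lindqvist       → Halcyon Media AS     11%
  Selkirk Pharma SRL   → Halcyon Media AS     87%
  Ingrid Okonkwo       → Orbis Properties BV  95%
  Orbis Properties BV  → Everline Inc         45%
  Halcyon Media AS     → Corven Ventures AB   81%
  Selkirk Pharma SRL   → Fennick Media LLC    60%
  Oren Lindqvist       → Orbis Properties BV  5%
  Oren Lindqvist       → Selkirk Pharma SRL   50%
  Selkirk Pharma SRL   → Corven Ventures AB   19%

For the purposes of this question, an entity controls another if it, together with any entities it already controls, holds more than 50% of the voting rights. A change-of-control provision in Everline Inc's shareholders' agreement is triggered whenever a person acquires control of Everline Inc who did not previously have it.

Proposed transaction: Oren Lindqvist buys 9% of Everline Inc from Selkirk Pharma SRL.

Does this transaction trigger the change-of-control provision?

Yes

The purchase adds only to Oren's holdings (Selkirk's stake shrinks), so Oren is the only person who could newly come to control Everline.
Oren's largest direct stake is 50% in Selkirk, which does not meet the threshold, so Oren controls no company.
In Everline, Oren's side holds only 46%, not > 50%.
So before the transaction, Oren does not control Everline.
After the purchase, Oren's direct stake in Everline rises to 46% + 9% = 55%, and Selkirk's stake falls to 0%.
Oren holds 55% of Everline, so Oren controls Everline.
Oren did not control Everline before and does after, so the clause is triggered.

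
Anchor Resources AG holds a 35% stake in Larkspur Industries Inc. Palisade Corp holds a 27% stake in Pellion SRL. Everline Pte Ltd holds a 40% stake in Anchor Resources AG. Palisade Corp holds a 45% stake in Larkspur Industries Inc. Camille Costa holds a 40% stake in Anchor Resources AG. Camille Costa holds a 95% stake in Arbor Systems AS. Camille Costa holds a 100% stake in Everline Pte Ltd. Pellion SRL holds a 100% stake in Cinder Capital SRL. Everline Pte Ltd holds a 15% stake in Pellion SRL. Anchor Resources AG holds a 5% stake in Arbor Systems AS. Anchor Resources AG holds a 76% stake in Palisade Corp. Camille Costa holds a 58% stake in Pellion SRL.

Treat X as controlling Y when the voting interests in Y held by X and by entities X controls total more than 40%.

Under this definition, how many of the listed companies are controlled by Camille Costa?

7

Camille holds 100% of Everline, so Camille controls Everline.
Everline and Camille together hold 40% + 40% = 80% of Anchor, so Camille controls Anchor.
Anchor and Camille together hold 5% + 95% = 100% of Arbor, so Camille controls Arbor.
Anchor holds 76% of Palisade, so Camille controls Palisade.
Anchor and Palisade together hold 35% + 45% = 80% of Larkspur, so Camille controls Larkspur.
Camille and Everline and Palisade together hold 58% + 15% + 27% = 100% of Pellion, so Camille controls Pellion.
Pellion holds 100% of Cinder, so Camille controls Cinder.
Camille controls 7 companies.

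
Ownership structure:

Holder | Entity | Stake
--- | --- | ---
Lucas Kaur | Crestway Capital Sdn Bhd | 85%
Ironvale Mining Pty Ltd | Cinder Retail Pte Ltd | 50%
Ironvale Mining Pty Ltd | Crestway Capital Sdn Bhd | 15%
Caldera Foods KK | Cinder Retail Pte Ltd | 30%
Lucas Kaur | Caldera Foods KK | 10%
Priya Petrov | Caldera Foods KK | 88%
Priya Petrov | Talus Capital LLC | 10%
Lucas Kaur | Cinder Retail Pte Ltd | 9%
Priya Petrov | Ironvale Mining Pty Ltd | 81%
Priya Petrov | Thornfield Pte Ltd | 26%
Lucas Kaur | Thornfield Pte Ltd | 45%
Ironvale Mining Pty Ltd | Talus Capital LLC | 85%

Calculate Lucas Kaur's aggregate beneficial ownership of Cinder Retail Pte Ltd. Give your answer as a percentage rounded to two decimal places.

Lucas reaches Cinder along 2 paths.
Direct stake: 9% = 9%.
Via Caldera: 10% × 30% = 3%.
Total: 9% + 3% = 12%.
Rounded: 12.00%.

12.00%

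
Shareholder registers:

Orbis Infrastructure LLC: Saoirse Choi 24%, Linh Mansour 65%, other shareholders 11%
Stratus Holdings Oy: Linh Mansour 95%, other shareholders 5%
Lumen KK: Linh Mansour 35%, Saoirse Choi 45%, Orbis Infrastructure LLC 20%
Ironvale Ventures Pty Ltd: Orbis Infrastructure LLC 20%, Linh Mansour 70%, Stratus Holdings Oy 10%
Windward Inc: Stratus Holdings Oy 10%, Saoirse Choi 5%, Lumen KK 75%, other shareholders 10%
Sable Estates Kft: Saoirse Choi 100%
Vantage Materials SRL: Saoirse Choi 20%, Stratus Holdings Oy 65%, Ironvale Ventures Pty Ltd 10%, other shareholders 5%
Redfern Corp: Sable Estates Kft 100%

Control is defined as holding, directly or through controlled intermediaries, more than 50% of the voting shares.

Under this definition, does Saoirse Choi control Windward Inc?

No

Saoirse holds 100% of Sable, so Saoirse controls Sable.
Sable holds 100% of Redfern, so Saoirse controls Redfern.
In Windward, Saoirse's side holds only 5%, not > 50%.
So Saoirse does not control Windward.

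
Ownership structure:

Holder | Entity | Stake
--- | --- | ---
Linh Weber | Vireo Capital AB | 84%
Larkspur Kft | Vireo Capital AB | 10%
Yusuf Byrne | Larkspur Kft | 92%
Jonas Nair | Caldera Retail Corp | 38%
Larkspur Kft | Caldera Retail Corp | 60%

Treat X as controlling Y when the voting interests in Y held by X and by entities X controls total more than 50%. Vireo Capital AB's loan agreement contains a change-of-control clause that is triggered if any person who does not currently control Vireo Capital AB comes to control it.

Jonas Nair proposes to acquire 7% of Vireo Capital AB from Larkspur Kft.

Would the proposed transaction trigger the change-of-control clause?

No

The purchase adds only to Jonas's holdings (Larkspur's stake shrinks), so Jonas is the only person who could newly come to control Vireo.
Jonas's largest direct stake is 38% in Caldera, which does not meet the threshold, so Jonas controls no company.
Neither Jonas nor any entity Jonas controls holds any voting interest in Vireo.
So before the transaction, Jonas does not control Vireo.
After the purchase, Jonas holds 7% of Vireo directly, and Larkspur's stake falls to 3%.
After the transaction, Jonas's side holds 7% of Vireo, not > 50%, so Jonas still does not control Vireo.
No new person acquires control, so the clause is not triggered.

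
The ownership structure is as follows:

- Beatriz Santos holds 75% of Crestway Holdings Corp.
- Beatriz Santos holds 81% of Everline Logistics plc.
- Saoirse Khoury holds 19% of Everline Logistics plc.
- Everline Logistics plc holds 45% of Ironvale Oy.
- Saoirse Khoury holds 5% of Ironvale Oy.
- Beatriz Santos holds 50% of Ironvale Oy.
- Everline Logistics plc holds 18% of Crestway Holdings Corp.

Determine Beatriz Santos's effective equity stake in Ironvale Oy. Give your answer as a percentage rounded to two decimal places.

Beatriz reaches Ironvale along 2 paths.
Via Everline: 81% × 45% = 36.45%.
Direct stake: 50% = 50%.
Total: 36.45% + 50% = 86.45%.

86.45%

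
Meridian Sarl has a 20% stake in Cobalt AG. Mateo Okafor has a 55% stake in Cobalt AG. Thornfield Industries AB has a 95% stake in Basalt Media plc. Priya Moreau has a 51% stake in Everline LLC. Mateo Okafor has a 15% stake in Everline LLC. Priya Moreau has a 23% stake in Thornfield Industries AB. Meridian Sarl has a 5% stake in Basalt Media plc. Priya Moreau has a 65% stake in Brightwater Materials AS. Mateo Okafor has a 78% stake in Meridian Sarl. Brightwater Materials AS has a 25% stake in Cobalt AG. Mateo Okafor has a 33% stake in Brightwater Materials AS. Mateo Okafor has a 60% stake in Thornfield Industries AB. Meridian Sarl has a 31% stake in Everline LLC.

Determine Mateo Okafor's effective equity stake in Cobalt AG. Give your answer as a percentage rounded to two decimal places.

Mateo reaches Cobalt along 3 paths.
Via Brightwater: 33% × 25% = 8.25%.
Via Meridian: 78% × 20% = 15.6%.
Direct stake: 55% = 55%.
Total: 8.25% + 15.6% + 55% = 78.85%.

78.85%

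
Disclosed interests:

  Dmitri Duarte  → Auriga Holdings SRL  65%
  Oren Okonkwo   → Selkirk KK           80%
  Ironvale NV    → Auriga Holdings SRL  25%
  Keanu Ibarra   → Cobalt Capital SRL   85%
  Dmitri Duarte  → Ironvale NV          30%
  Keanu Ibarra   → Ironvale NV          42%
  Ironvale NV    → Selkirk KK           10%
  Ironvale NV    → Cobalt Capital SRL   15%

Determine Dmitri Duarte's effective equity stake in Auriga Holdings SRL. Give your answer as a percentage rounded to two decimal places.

Dmitri reaches Auriga along 2 paths.
Via Ironvale: 30% × 25% = 7.5%.
Direct stake: 65% = 65%.
Total: 7.5% + 65% = 72.5%.
Rounded: 72.50%.

72.50%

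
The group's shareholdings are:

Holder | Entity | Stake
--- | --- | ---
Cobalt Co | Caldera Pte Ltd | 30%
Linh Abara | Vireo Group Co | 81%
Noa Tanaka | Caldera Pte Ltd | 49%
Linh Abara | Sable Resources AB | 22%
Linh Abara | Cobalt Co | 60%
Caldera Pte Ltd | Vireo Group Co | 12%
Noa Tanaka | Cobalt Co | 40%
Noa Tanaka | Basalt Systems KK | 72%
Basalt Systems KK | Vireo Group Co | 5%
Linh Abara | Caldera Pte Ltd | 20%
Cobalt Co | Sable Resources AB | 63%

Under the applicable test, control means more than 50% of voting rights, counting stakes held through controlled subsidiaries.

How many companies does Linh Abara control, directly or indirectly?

3

Linh holds 60% of Cobalt, so Linh controls Cobalt.
Cobalt and Linh together hold 63% + 22% = 85% of Sable, so Linh controls Sable.
Linh holds 81% of Vireo, so Linh controls Vireo.
No other company's threshold is met.
Linh controls 3 companies.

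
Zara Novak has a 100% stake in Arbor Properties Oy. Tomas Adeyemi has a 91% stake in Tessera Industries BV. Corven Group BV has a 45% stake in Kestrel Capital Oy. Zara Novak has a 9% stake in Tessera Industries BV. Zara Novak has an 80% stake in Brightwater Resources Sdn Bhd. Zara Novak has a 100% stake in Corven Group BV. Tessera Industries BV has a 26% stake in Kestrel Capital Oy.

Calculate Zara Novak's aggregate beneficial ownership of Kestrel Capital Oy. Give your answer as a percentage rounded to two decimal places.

47.34%

Zara reaches Kestrel along 2 paths.
Via Corven: 100% × 45% = 45%.
Via Tessera: 9% × 26% = 2.34%.
Total: 45% + 2.34% = 47.34%.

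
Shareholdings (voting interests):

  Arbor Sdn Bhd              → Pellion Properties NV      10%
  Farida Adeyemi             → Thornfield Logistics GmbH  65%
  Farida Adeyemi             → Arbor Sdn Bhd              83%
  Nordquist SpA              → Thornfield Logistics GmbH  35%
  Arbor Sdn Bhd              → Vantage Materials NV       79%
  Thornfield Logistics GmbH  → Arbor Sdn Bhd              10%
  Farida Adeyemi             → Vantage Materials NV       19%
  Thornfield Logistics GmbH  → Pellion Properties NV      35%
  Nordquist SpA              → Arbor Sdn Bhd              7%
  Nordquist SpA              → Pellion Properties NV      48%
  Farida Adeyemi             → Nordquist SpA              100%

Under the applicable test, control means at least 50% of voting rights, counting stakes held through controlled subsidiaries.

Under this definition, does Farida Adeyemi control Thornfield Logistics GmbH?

Yes

Farida holds 100% of Nordquist, so Farida controls Nordquist.
Farida and Nordquist together hold 65% + 35% = 100% of Thornfield, so Farida controls Thornfield.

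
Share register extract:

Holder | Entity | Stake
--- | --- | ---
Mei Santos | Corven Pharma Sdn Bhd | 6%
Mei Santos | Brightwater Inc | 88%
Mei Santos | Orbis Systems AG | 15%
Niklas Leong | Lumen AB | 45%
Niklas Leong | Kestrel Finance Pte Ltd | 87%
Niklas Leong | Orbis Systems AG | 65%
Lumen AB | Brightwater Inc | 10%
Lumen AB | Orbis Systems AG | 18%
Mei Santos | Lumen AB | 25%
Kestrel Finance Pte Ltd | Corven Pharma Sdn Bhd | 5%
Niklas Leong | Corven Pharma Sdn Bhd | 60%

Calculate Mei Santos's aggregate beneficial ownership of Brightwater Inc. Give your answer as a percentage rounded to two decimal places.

90.50%

Mei reaches Brightwater along 2 paths.
Via Lumen: 25% × 10% = 2.5%.
Direct stake: 88% = 88%.
Total: 2.5% + 88% = 90.5%.
Rounded: 90.50%.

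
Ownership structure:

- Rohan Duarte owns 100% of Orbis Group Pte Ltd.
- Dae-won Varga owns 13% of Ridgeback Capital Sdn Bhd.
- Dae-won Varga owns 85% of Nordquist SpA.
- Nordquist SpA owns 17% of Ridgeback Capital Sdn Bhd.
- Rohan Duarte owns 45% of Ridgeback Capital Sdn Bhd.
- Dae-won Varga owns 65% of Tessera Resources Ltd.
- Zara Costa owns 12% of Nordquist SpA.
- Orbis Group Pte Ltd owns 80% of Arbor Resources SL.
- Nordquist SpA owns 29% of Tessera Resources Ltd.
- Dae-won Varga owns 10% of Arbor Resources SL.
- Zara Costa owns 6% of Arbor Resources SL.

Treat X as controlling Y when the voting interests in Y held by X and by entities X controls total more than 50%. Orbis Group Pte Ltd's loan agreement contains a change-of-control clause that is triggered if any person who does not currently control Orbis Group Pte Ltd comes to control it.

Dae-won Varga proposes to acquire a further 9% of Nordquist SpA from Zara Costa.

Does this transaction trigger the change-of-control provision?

The purchase adds only to Dae-won's holdings (Zara's stake shrinks), so Dae-won is the only person who could newly come to control Orbis.
Dae-won holds 85% of Nordquist, so Dae-won controls Nordquist.
Nordquist and Dae-won together hold 29% + 65% = 94% of Tessera, so Dae-won controls Tessera.
Neither Dae-won nor any entity Dae-won controls holds any voting interest in Orbis.
So before the transaction, Dae-won does not control Orbis.
After the purchase, Dae-won's direct stake in Nordquist rises to 85% + 9% = 94%, and Zara's stake falls to 3%.
Dae-won holds 94% of Nordquist, so Dae-won controls Nordquist.
After the transaction, neither Dae-won nor any entity Dae-won controls holds a voting interest in Orbis, so Dae-won still does not control it.
No new person acquires control, so the clause is not triggered.

No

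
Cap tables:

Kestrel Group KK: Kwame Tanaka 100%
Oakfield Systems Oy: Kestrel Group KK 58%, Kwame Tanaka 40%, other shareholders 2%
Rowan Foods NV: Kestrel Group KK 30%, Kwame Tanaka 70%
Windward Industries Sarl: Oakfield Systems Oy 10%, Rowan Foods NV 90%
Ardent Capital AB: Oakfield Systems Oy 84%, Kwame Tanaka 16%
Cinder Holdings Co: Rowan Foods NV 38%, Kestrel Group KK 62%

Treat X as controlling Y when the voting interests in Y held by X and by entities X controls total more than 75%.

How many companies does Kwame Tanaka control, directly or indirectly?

6

Kwame holds 100% of Kestrel, so Kwame controls Kestrel.
Kestrel and Kwame together hold 58% + 40% = 98% of Oakfield, so Kwame controls Oakfield.
Kestrel and Kwame together hold 30% + 70% = 100% of Rowan, so Kwame controls Rowan.
Oakfield and Rowan together hold 10% + 90% = 100% of Windward, so Kwame controls Windward.
Oakfield and Kwame together hold 84% + 16% = 100% of Ardent, so Kwame controls Ardent.
Rowan and Kestrel together hold 38% + 62% = 100% of Cinder, so Kwame controls Cinder.
Kwame controls 6 companies.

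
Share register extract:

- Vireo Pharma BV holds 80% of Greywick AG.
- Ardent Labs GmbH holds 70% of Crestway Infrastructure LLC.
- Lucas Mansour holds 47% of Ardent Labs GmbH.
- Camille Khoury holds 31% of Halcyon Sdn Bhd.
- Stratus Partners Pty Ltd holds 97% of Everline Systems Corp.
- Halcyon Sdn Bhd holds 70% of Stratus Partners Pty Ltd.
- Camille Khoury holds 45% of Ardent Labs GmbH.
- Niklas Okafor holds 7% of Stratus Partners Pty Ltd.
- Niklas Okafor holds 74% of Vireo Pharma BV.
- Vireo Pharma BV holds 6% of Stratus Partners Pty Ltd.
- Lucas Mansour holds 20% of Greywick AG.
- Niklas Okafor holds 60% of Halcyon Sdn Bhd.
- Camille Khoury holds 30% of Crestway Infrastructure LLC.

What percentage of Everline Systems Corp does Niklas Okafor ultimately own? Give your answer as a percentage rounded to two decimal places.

Niklas reaches Everline along 3 paths.
Via Stratus: 7% × 97% = 6.79%.
Via Halcyon → Stratus: 60% × 70% × 97% = 40.74%.
Via Vireo → Stratus: 74% × 6% × 97% = 4.3068%.
Total: 6.79% + 40.74% + 4.3068% = 51.8368%.
Rounded: 51.84%.

51.84%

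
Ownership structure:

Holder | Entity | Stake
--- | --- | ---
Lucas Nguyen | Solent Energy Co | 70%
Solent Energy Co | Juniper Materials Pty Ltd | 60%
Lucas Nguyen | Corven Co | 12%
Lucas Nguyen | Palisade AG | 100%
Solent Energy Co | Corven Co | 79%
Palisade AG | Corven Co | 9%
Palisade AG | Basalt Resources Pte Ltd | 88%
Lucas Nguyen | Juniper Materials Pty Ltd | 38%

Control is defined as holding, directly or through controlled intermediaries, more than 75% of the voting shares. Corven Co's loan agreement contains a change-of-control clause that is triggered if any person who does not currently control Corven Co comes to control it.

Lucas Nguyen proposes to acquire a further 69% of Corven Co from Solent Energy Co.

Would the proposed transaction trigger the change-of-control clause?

Yes

The purchase adds only to Lucas's holdings (Solent's stake shrinks), so Lucas is the only person who could newly come to control Corven.
Lucas holds 100% of Palisade, so Lucas controls Palisade.
Palisade holds 88% of Basalt, so Lucas controls Basalt.
In Corven, Lucas's side holds only 12% + 9% = 21%, not > 75%.
So before the transaction, Lucas does not control Corven.
After the purchase, Lucas's direct stake in Corven rises to 12% + 69% = 81%, and Solent's stake falls to 10%.
Lucas and Palisade together hold 81% + 9% = 90% of Corven, so Lucas controls Corven.
Lucas did not control Corven before and does after, so the clause is triggered.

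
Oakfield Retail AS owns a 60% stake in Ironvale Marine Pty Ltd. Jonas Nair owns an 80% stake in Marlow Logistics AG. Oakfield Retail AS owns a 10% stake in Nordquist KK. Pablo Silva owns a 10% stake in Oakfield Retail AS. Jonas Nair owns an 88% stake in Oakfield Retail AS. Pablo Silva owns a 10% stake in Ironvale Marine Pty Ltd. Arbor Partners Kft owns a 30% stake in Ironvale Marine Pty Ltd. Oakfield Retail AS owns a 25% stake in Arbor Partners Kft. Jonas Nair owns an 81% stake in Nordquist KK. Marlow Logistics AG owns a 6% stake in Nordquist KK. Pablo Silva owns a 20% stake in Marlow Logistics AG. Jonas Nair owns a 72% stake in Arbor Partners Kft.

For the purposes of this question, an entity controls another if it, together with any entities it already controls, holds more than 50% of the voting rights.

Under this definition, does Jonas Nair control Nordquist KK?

Jonas holds 88% of Oakfield, so Jonas controls Oakfield.
Jonas holds 80% of Marlow, so Jonas controls Marlow.
Oakfield and Jonas and Marlow together hold 10% + 81% + 6% = 97% of Nordquist, so Jonas controls Nordquist.

Yes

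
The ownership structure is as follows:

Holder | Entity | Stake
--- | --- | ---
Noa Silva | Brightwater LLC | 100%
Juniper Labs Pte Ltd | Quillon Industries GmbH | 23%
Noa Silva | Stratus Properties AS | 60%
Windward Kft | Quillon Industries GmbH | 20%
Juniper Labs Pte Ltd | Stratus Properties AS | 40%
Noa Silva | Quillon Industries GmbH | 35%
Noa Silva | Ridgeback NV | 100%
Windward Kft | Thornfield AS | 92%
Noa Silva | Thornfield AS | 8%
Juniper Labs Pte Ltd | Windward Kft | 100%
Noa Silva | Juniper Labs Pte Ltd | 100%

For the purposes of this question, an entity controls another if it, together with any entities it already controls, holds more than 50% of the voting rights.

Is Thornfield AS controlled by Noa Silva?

Noa holds 100% of Juniper, so Noa controls Juniper.
Juniper holds 100% of Windward, so Noa controls Windward.
Noa and Windward together hold 8% + 92% = 100% of Thornfield, so Noa controls Thornfield.

Yes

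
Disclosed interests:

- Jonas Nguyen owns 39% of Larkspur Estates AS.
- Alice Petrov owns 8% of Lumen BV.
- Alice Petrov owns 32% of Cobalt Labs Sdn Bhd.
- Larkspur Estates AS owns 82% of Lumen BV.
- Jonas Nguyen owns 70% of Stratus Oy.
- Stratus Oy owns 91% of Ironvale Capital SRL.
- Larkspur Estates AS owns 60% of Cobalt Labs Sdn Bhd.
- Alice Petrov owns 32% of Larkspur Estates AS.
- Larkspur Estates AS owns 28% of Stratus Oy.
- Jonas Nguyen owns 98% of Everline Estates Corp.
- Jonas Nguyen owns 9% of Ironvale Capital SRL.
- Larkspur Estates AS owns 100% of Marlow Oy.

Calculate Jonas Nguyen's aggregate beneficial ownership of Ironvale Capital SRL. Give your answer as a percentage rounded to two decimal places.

82.64%

Jonas reaches Ironvale along 3 paths.
Via Larkspur → Stratus: 39% × 28% × 91% = 9.9372%.
Via Stratus: 70% × 91% = 63.7%.
Direct stake: 9% = 9%.
Total: 9.9372% + 63.7% + 9% = 82.6372%.
Rounded: 82.64%.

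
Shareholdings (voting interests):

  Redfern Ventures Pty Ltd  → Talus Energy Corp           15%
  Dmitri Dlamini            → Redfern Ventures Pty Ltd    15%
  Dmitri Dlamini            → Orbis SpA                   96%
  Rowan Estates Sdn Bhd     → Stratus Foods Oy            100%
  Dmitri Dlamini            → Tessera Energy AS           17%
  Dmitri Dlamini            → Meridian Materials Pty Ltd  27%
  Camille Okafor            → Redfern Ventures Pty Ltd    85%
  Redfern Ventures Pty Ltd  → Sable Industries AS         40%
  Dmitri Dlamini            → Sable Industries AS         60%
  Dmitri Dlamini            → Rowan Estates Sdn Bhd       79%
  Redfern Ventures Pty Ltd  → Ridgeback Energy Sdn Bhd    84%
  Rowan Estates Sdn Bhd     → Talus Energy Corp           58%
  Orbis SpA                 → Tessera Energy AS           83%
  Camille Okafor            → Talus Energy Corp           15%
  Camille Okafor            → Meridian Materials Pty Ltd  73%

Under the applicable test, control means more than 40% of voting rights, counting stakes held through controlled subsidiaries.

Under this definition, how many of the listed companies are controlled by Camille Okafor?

3

Camille holds 85% of Redfern, so Camille controls Redfern.
Camille holds 73% of Meridian, so Camille controls Meridian.
Redfern holds 84% of Ridgeback, so Camille controls Ridgeback.
No other company's threshold is met.
Camille controls 3 companies.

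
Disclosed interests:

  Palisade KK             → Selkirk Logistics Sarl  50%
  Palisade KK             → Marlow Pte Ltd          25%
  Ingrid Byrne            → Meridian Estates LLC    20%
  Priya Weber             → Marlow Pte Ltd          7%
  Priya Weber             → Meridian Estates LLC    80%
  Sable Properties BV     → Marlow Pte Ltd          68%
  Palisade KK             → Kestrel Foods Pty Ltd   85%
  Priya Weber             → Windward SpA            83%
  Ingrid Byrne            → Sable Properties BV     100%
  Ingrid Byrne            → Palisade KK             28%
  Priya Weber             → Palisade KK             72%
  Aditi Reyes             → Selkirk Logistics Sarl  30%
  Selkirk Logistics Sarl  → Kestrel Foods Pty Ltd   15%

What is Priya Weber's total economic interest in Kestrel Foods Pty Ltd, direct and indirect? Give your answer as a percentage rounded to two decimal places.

66.60%

Priya reaches Kestrel along 2 paths.
Via Palisade: 72% × 85% = 61.2%.
Via Palisade → Selkirk: 72% × 50% × 15% = 5.4%.
Total: 61.2% + 5.4% = 66.6%.
Rounded: 66.60%.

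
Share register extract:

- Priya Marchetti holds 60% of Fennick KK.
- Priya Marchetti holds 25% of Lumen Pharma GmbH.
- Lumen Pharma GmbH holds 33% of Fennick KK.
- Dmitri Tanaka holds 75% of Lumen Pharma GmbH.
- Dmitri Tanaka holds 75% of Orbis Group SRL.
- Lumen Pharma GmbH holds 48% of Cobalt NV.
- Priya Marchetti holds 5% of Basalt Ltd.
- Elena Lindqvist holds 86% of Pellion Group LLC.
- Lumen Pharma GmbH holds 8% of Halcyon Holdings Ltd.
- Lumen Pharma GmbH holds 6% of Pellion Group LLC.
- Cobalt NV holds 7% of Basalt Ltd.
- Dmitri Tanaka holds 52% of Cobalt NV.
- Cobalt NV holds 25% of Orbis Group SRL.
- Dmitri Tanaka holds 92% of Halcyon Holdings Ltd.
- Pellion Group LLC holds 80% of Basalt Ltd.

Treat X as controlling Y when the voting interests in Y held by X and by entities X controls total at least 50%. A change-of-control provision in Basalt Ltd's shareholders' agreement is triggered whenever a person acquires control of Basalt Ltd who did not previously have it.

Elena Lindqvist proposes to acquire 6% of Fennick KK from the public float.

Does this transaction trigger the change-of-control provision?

The purchase changes only Elena's holdings, so Elena is the only person who could newly come to control Basalt.
Elena holds 86% of Pellion, so Elena controls Pellion.
Pellion holds 80% of Basalt, so Elena controls Basalt.
So Elena already controls Basalt before the transaction.
After the purchase, Elena holds 6% of Fennick directly.
Elena controlled Basalt already, so this is not a new person acquiring control; every other person's position is unchanged or reduced.
No new person acquires control, so the clause is not triggered.

No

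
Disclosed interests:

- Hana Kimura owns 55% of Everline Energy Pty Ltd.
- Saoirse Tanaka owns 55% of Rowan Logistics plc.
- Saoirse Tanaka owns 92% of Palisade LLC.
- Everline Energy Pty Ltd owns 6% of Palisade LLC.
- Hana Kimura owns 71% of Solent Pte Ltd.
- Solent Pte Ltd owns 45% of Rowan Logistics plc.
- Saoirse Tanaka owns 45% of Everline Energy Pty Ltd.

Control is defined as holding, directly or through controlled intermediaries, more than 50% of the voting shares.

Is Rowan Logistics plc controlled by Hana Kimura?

Hana holds 55% of Everline, so Hana controls Everline.
Hana holds 71% of Solent, so Hana controls Solent.
In Rowan, Hana's side holds only 45%, not > 50%.
So Hana does not control Rowan.

No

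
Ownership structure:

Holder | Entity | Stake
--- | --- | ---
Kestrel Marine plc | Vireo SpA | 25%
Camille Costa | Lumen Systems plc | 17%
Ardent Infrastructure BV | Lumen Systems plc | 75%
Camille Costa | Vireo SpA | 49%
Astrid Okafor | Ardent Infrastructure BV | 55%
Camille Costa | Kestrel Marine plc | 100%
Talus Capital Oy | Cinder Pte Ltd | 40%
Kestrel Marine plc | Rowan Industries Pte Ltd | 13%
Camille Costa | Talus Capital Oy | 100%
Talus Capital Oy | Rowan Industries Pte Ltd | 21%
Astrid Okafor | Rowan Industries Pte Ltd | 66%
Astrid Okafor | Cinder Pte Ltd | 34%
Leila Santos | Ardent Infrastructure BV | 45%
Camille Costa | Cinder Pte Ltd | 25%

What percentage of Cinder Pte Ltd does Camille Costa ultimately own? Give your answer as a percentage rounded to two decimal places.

Camille reaches Cinder along 2 paths.
Via Talus: 100% × 40% = 40%.
Direct stake: 25% = 25%.
Total: 40% + 25% = 65%.
Rounded: 65.00%.

65.00%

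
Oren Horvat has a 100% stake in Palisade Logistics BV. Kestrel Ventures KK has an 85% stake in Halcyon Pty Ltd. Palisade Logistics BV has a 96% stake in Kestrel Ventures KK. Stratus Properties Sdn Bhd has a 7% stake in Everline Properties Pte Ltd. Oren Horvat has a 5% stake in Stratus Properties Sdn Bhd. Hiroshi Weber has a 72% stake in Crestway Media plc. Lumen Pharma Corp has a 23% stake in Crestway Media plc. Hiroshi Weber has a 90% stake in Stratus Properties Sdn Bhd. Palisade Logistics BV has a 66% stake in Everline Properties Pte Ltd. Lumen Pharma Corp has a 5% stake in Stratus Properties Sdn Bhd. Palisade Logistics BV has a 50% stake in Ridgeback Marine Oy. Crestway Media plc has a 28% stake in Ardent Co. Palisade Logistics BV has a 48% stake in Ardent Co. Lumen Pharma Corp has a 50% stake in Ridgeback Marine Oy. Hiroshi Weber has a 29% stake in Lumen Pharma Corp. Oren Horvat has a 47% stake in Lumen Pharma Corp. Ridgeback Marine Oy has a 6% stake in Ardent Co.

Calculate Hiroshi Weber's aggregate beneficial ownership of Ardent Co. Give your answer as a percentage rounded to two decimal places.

Hiroshi reaches Ardent along 3 paths.
Via Lumen → Ridgeback: 29% × 50% × 6% = 0.87%.
Via Crestway: 72% × 28% = 20.16%.
Via Lumen → Crestway: 29% × 23% × 28% = 1.8676%.
Total: 0.87% + 20.16% + 1.8676% = 22.8976%.
Rounded: 22.90%.

22.90%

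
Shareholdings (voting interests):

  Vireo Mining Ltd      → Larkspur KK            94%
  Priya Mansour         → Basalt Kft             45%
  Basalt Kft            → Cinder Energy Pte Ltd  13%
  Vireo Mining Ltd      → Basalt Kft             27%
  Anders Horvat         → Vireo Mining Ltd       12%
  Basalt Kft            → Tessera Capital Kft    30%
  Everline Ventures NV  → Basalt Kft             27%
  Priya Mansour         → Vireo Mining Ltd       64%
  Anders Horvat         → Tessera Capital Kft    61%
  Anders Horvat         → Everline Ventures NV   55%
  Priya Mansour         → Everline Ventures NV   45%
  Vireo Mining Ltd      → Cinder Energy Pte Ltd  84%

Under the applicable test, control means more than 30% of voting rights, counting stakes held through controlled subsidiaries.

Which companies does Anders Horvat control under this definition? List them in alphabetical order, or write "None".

Anders holds 55% of Everline, so Anders controls Everline.
Anders holds 61% of Tessera, so Anders controls Tessera.
No other company's threshold is met.

Everline Ventures NV, Tessera Capital Kft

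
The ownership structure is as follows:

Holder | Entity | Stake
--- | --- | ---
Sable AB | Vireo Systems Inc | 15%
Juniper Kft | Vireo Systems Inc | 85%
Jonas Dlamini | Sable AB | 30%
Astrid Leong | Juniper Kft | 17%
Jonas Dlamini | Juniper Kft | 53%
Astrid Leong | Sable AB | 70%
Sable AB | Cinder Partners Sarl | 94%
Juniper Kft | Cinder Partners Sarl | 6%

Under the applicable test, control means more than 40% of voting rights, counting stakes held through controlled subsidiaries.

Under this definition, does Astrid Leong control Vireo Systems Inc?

Astrid holds 70% of Sable, so Astrid controls Sable.
Sable holds 94% of Cinder, so Astrid controls Cinder.
In Vireo, Astrid's side holds only 15%, not > 40%.
So Astrid does not control Vireo.

No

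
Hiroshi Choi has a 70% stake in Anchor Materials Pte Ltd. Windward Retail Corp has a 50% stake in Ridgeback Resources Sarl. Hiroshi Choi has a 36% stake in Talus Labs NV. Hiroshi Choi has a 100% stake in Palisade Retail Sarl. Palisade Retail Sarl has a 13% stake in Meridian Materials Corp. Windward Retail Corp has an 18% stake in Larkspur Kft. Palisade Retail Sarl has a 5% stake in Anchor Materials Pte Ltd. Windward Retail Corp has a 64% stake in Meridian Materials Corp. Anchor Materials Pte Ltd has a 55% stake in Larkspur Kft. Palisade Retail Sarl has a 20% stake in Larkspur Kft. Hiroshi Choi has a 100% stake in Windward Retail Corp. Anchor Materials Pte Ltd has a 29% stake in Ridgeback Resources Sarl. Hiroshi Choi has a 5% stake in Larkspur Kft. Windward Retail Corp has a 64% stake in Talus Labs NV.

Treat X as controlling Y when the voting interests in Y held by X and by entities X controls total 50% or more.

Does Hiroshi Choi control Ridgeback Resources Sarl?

Yes

Hiroshi holds 100% of Palisade, so Hiroshi controls Palisade.
Hiroshi and Palisade together hold 70% + 5% = 75% of Anchor, so Hiroshi controls Anchor.
Hiroshi holds 100% of Windward, so Hiroshi controls Windward.
Anchor and Windward together hold 29% + 50% = 79% of Ridgeback, so Hiroshi controls Ridgeback.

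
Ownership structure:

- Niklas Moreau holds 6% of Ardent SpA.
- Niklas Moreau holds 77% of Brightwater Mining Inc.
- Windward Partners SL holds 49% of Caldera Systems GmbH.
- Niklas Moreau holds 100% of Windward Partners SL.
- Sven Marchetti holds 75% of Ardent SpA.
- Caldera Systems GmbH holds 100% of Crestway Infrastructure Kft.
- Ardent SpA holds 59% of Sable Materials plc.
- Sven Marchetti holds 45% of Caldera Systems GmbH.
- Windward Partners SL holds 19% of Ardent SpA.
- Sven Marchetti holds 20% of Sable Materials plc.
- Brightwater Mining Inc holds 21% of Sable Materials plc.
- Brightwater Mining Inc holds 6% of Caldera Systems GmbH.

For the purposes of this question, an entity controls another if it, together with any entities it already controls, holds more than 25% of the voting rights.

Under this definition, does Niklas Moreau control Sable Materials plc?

No

Niklas holds 77% of Brightwater, so Niklas controls Brightwater.
Niklas holds 100% of Windward, so Niklas controls Windward.
Brightwater and Windward together hold 6% + 49% = 55% of Caldera, so Niklas controls Caldera.
Caldera holds 100% of Crestway, so Niklas controls Crestway.
In Sable, Niklas's side holds only 21%, not > 25%.
So Niklas does not control Sable.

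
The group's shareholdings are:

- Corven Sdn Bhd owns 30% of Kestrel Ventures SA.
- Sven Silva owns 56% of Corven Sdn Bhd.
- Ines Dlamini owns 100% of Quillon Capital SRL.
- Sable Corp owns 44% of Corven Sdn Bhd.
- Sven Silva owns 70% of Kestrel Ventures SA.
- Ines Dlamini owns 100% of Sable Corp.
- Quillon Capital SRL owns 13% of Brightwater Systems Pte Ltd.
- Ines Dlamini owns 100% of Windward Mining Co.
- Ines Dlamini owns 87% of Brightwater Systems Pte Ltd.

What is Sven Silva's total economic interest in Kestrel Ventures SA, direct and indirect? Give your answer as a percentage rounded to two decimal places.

Sven reaches Kestrel along 2 paths.
Direct stake: 70% = 70%.
Via Corven: 56% × 30% = 16.8%.
Total: 70% + 16.8% = 86.8%.
Rounded: 86.80%.

86.80%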